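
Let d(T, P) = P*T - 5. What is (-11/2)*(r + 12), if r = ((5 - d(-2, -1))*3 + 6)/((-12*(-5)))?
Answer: -275/4 ≈ -68.750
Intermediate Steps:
d(T, P) = -5 + P*T
r = ½ (r = ((5 - (-5 - 1*(-2)))*3 + 6)/((-12*(-5))) = ((5 - (-5 + 2))*3 + 6)/60 = ((5 - 1*(-3))*3 + 6)*(1/60) = ((5 + 3)*3 + 6)*(1/60) = (8*3 + 6)*(1/60) = (24 + 6)*(1/60) = 30*(1/60) = ½ ≈ 0.50000)
(-11/2)*(r + 12) = (-11/2)*(½ + 12) = -11*½*(25/2) = -11/2*25/2 = -275/4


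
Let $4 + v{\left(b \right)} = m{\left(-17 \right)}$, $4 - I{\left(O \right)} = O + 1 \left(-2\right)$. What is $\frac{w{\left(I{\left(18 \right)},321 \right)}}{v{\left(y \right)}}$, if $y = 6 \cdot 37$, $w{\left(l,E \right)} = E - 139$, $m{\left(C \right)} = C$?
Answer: $- \frac{26}{3} \approx -8.6667$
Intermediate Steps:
$I{\left(O \right)} = 6 - O$ ($I{\left(O \right)} = 4 - \left(O + 1 \left(-2\right)\right) = 4 - \left(O - 2\right) = 4 - \left(-2 + O\right) = 6 - O$)
$w{\left(l,E \right)} = -139 + E$ ($w{\left(l,E \right)} = E - 139 = -139 + E$)
$y = 222$
$v{\left(b \right)} = -21$ ($v{\left(b \right)} = -4 - 17 = -21$)
$\frac{w{\left(I{\left(18 \right)},321 \right)}}{v{\left(y \right)}} = \frac{-139 + 321}{-21} = 182 \left(- \frac{1}{21}\right) = - \frac{26}{3}$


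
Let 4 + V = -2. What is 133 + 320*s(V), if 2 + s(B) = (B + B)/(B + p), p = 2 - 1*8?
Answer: -187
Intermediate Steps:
V = -6 (V = -4 - 2 = -6)
p = -6 (p = 2 - 8 = -6)
s(B) = -2 + 2*B/(-6 + B) (s(B) = -2 + (B + B)/(B - 6) = -2 + (2*B)/(-6 + B) = -2 + 2*B/(-6 + B))
133 + 320*s(V) = 133 + 320*(12/(-6 - 6)) = 133 + 320*(12/(-12)) = 133 + 320*(12*(-1/12)) = 133 + 320*(-1) = 133 - 320 = -187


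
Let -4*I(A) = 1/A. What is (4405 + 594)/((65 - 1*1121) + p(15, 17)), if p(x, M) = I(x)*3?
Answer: -99980/21121 ≈ -4.7337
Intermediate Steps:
I(A) = -1/(4*A)
p(x, M) = -3/(4*x) (p(x, M) = -1/(4*x)*3 = -3/(4*x))
(4405 + 594)/((65 - 1*1121) + p(15, 17)) = (4405 + 594)/((65 - 1*1121) - ¾/15) = 4999/((65 - 1121) - ¾*1/15) = 4999/(-1056 - 1/20) = 4999/(-21121/20) = 4999*(-20/21121) = -99980/21121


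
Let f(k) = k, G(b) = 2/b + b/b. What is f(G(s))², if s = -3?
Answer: ⅑ ≈ 0.11111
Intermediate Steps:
G(b) = 1 + 2/b (G(b) = 2/b + 1 = 1 + 2/b)
f(G(s))² = ((2 - 3)/(-3))² = (-⅓*(-1))² = (⅓)² = ⅑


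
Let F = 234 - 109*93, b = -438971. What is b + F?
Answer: -448874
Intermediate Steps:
F = -9903 (F = 234 - 10137 = -9903)
b + F = -438971 - 9903 = -448874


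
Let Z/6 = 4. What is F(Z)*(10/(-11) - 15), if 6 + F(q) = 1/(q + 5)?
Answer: 30275/319 ≈ 94.906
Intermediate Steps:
Z = 24 (Z = 6*4 = 24)
F(q) = -6 + 1/(5 + q) (F(q) = -6 + 1/(q + 5) = -6 + 1/(5 + q))
F(Z)*(10/(-11) - 15) = ((-29 - 6*24)/(5 + 24))*(10/(-11) - 15) = ((-29 - 144)/29)*(10*(-1/11) - 15) = ((1/29)*(-173))*(-10/11 - 15) = -173/29*(-175/11) = 30275/319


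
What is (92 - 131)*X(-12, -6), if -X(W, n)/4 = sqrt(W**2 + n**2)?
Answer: 936*sqrt(5) ≈ 2093.0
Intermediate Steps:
X(W, n) = -4*sqrt(W**2 + n**2)
(92 - 131)*X(-12, -6) = (92 - 131)*(-4*sqrt((-12)**2 + (-6)**2)) = -(-156)*sqrt(144 + 36) = -(-156)*sqrt(180) = -(-156)*6*sqrt(5) = -(-936)*sqrt(5) = 936*sqrt(5)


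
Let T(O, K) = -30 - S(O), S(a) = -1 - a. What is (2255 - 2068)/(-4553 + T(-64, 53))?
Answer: -187/4646 ≈ -0.040250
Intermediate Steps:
T(O, K) = -29 + O (T(O, K) = -30 - (-1 - O) = -30 + (1 + O) = -29 + O)
(2255 - 2068)/(-4553 + T(-64, 53)) = (2255 - 2068)/(-4553 + (-29 - 64)) = 187/(-4553 - 93) = 187/(-4646) = 187*(-1/4646) = -187/4646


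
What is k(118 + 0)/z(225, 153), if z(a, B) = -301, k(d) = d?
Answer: -118/301 ≈ -0.39203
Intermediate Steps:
k(118 + 0)/z(225, 153) = (118 + 0)/(-301) = 118*(-1/301) = -118/301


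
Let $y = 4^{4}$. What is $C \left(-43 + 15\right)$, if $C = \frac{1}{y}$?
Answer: $- \frac{7}{64} \approx -0.10938$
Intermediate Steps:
$y = 256$
$C = \frac{1}{256} \approx 0.0039063$
$C \left(-43 + 15\right) = \frac{-43 + 15}{256} = \frac{1}{256} \left(-28\right) = - \frac{7}{64}$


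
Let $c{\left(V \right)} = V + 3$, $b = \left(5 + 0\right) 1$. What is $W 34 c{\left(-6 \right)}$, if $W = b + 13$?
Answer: $-1836$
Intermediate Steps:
$b = 5$ ($b = 5 \cdot 1 = 5$)
$c{\left(V \right)} = 3 + V$
$W = 18$ ($W = 5 + 13 = 18$)
$W 34 c{\left(-6 \right)} = 18 \cdot 34 \left(3 - 6\right) = 612 \left(-3\right) = -1836$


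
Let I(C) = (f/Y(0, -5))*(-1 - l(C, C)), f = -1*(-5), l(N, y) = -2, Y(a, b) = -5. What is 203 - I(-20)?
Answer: 204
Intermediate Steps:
f = 5
I(C) = -1 (I(C) = (5/(-5))*(-1 - 1*(-2)) = (5*(-1/5))*(-1 + 2) = -1*1 = -1)
203 - I(-20) = 203 - 1*(-1) = 203 + 1 = 204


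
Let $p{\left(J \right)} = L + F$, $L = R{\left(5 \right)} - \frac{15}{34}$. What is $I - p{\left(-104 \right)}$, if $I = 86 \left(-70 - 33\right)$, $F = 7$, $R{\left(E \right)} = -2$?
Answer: $- \frac{301327}{34} \approx -8862.6$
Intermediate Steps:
$I = -8858$ ($I = 86 \left(-103\right) = -8858$)
$L = - \frac{83}{34}$ ($L = -2 - \frac{15}{34} = - \frac{83}{34} \approx -2.4412$)
$p{\left(J \right)} = \frac{155}{34}$ ($p{\left(J \right)} = - \frac{83}{34} + 7 = \frac{155}{34}$)
$I - p{\left(-104 \right)} = -8858 - \frac{155}{34} = - \frac{301327}{34}$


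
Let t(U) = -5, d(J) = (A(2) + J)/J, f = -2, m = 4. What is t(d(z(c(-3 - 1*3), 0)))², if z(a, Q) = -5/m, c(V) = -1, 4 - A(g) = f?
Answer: 25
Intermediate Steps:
A(g) = 6 (A(g) = 4 - 1*(-2) = 4 + 2 = 6)
z(a, Q) = -5/4
d(J) = (6 + J)/J
t(d(z(c(-3 - 1*3), 0)))² = (-5)² = 25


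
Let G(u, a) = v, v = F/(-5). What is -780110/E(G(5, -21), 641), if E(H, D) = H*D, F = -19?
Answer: -3900550/12179 ≈ -320.27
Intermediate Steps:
v = 19/5 (v = -19/(-5) = -19*(-1/5) = 19/5 ≈ 3.8000)
G(u, a) = 19/5
E(H, D) = D*H
-780110/E(G(5, -21), 641) = -780110/(641*(19/5)) = -780110/12179/5 = -780110*5/12179 = -3900550/12179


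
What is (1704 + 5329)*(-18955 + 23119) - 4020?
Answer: 29281392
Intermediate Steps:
(1704 + 5329)*(-18955 + 23119) - 4020 = 7033*4164 - 4020 = 29285412 - 4020 = 29281392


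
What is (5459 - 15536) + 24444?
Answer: 14367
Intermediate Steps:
(5459 - 15536) + 24444 = -10077 + 24444 = 14367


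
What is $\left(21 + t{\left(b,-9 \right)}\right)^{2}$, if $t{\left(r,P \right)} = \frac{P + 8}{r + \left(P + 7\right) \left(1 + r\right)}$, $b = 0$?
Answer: $\frac{1849}{4} \approx 462.25$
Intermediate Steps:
$t{\left(r,P \right)} = \frac{8 + P}{r + \left(1 + r\right) \left(7 + P\right)}$ ($t{\left(r,P \right)} = \frac{8 + P}{r + \left(7 + P\right) \left(1 + r\right)} = \frac{8 + P}{r + \left(1 + r\right) \left(7 + P\right)}$)
$\left(21 + t{\left(b,-9 \right)}\right)^{2} = \left(21 + \frac{8 - 9}{7 - 9 + 8 \cdot 0 - 0}\right)^{2} = \left(21 + \frac{1}{7 - 9 + 0 + 0} \left(-1\right)\right)^{2} = \left(21 + \frac{1}{-2} \left(-1\right)\right)^{2} = \left(21 - - \frac{1}{2}\right)^{2} = \left(21 + \frac{1}{2}\right)^{2} = \left(\frac{43}{2}\right)^{2} = \frac{1849}{4}$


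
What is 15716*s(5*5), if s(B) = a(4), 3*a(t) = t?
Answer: 62864/3 ≈ 20955.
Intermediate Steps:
a(t) = t/3
s(B) = 4/3 (s(B) = (1/3)*4 = 4/3)
15716*s(5*5) = 15716*(4/3) = 62864/3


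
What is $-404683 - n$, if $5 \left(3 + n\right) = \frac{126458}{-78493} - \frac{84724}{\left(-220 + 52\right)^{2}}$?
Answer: $- \frac{21144352297723}{52249680} \approx -4.0468 \cdot 10^{5}$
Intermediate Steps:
$n = - \frac{204953717}{52249680}$ ($n = -3 + \frac{\frac{126458}{-78493} - \frac{84724}{\left(-220 + 52\right)^{2}}}{5} = -3 + \frac{126458 \left(- \frac{1}{78493}\right) - \frac{84724}{\left(-168\right)^{2}}}{5} = -3 + \frac{- \frac{2386}{1481} - \frac{84724}{28224}}{5} = -3 + \frac{- \frac{2386}{1481} - \frac{21181}{7056}}{5} = -3 + \frac{1}{5} \left(- \frac{48204677}{10449936}\right) = -3 - \frac{48204677}{52249680} = - \frac{204953717}{52249680} \approx -3.9226$)
$-404683 - n = -404683 - - \frac{204953717}{52249680} = -404683 + \frac{204953717}{52249680} = - \frac{21144352297723}{52249680}$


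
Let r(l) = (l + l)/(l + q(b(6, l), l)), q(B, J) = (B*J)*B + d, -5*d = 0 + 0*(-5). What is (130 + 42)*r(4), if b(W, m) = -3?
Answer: 172/5 ≈ 34.400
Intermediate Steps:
d = 0 (d = -(0 + 0*(-5))/5 = -(0 + 0)/5 = -1/5*0 = 0)
q(B, J) = J*B**2 (q(B, J) = (B*J)*B + 0 = J*B**2 + 0 = J*B**2)
r(l) = 1/5 (r(l) = (l + l)/(l + l*(-3)**2) = (2*l)/(l + l*9) = (2*l)/(l + 9*l) = (2*l)/((10*l)) = (2*l)*(1/(10*l)) = 1/5)
(130 + 42)*r(4) = (130 + 42)*(1/5) = 172*(1/5) = 172/5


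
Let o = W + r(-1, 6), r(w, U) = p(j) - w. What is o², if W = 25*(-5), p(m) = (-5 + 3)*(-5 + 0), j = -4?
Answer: 12996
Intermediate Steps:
p(m) = 10 (p(m) = -2*(-5) = 10)
W = -125
r(w, U) = 10 - w
o = -114 (o = -125 + (10 - 1*(-1)) = -125 + (10 + 1) = -125 + 11 = -114)
o² = (-114)² = 12996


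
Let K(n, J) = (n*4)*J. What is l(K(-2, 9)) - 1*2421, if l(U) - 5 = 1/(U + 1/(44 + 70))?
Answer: -19828226/8207 ≈ -2416.0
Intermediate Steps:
K(n, J) = 4*J*n (K(n, J) = (4*n)*J = 4*J*n)
l(U) = 5 + 1/(1/114 + U) (l(U) = 5 + 1/(U + 1/(44 + 70)) = 5 + 1/(U + 1/114) = 5 + 1/(1/114 + U))
l(K(-2, 9)) - 1*2421 = (119 + 570*(4*9*(-2)))/(1 + 114*(4*9*(-2))) - 1*2421 = (119 + 570*(-72))/(1 + 114*(-72)) - 2421 = (119 - 41040)/(1 - 8208) - 2421 = -40921/(-8207) - 2421 = -1/8207*(-40921) - 2421 = 40921/8207 - 2421 = -19828226/8207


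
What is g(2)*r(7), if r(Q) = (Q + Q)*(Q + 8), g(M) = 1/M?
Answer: 105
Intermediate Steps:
r(Q) = 2*Q*(8 + Q) (r(Q) = (2*Q)*(8 + Q) = 2*Q*(8 + Q))
g(2)*r(7) = (2*7*(8 + 7))/2 = (2*7*15)/2 = (½)*210 = 105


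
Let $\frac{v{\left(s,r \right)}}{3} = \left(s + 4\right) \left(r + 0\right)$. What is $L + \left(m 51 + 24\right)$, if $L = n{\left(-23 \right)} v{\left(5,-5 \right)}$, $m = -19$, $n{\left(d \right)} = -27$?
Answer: $2700$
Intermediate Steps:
$v{\left(s,r \right)} = 3 r \left(4 + s\right)$ ($v{\left(s,r \right)} = 3 \left(s + 4\right) \left(r + 0\right) = 3 \left(4 + s\right) r = 3 r \left(4 + s\right)$)
$L = 3645$ ($L = - 27 \cdot 3 \left(-5\right) \left(4 + 5\right) = - 27 \cdot 3 \left(-5\right) 9 = \left(-27\right) \left(-135\right) = 3645$)
$L + \left(m 51 + 24\right) = 3645 + \left(\left(-19\right) 51 + 24\right) = 3645 + \left(-969 + 24\right) = 3645 - 945 = 2700$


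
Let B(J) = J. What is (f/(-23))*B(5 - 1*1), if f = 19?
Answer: -76/23 ≈ -3.3043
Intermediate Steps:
(f/(-23))*B(5 - 1*1) = (19/(-23))*(5 - 1*1) = (19*(-1/23))*(5 - 1) = -19/23*4 = -76/23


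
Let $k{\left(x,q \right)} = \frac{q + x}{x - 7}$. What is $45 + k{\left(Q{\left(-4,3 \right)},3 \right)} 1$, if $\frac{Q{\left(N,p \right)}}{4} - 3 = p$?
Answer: $\frac{792}{17} \approx 46.588$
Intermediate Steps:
$Q{\left(N,p \right)} = 12 + 4 p$
$k{\left(x,q \right)} = \frac{q + x}{-7 + x}$
$45 + k{\left(Q{\left(-4,3 \right)},3 \right)} 1 = 45 + \frac{3 + \left(12 + 4 \cdot 3\right)}{-7 + \left(12 + 4 \cdot 3\right)} 1 = 45 + \frac{3 + \left(12 + 12\right)}{-7 + \left(12 + 12\right)} 1 = 45 + \frac{3 + 24}{-7 + 24} \cdot 1 = 45 + \frac{1}{17} \cdot 27 \cdot 1 = 45 + \frac{27}{17} \cdot 1 = 45 + \frac{27}{17} = \frac{792}{17}$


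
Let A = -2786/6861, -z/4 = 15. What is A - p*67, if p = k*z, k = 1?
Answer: 27578434/6861 ≈ 4019.6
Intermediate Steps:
z = -60 (z = -4*15 = -60)
p = -60 (p = 1*(-60) = -60)
A = -2786/6861 (A = -2786*1/6861 = -2786/6861 ≈ -0.40606)
A - p*67 = -2786/6861 - (-60)*67 = -2786/6861 - 1*(-4020) = -2786/6861 + 4020 = 27578434/6861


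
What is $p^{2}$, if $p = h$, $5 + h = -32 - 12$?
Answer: $2401$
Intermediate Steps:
$h = -49$ ($h = -5 - 44 = -49$)
$p = -49$
$p^{2} = \left(-49\right)^{2} = 2401$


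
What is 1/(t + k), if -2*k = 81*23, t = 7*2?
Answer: -2/1835 ≈ -0.0010899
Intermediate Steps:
t = 14
k = -1863/2 (k = -81*23/2 = -1/2*1863 = -1863/2 ≈ -931.50)
1/(t + k) = 1/(14 - 1863/2) = 1/(-1835/2) = -2/1835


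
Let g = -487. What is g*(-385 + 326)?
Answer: 28733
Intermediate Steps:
g*(-385 + 326) = -487*(-385 + 326) = -487*(-59) = 28733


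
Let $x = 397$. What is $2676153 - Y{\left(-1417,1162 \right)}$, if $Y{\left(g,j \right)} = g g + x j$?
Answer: $206950$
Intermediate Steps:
$Y{\left(g,j \right)} = g^{2} + 397 j$ ($Y{\left(g,j \right)} = g g + 397 j = g^{2} + 397 j$)
$2676153 - Y{\left(-1417,1162 \right)} = 2676153 - \left(\left(-1417\right)^{2} + 397 \cdot 1162\right) = 2676153 - \left(2007889 + 461314\right) = 2676153 - 2469203 = 206950$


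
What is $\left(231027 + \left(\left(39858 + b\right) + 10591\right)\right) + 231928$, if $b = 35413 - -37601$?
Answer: $586418$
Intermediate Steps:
$b = 73014$ ($b = 35413 + 37601 = 73014$)
$\left(231027 + \left(\left(39858 + b\right) + 10591\right)\right) + 231928 = \left(231027 + \left(\left(39858 + 73014\right) + 10591\right)\right) + 231928 = \left(231027 + \left(112872 + 10591\right)\right) + 231928 = \left(231027 + 123463\right) + 231928 = 354490 + 231928 = 586418$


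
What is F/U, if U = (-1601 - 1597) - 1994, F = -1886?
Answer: 943/2596 ≈ 0.36325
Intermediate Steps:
U = -5192 (U = -3198 - 1994 = -5192)
F/U = -1886/(-5192) = -1886*(-1/5192) = 943/2596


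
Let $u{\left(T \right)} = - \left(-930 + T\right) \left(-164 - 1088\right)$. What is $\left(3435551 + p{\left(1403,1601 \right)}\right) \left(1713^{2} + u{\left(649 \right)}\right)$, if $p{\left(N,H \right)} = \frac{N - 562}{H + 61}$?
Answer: $\frac{14746107615783871}{1662} \approx 8.8725 \cdot 10^{12}$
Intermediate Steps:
$p{\left(N,H \right)} = \frac{-562 + N}{61 + H}$
$u{\left(T \right)} = -1164360 + 1252 T$ ($u{\left(T \right)} = - \left(-930 + T\right) \left(-1252\right) = - (1164360 - 1252 T) = -1164360 + 1252 T$)
$\left(3435551 + p{\left(1403,1601 \right)}\right) \left(1713^{2} + u{\left(649 \right)}\right) = \left(3435551 + \frac{-562 + 1403}{61 + 1601}\right) \left(1713^{2} + \left(-1164360 + 1252 \cdot 649\right)\right) = \left(3435551 + \frac{1}{1662} \cdot 841\right) \left(2934369 + \left(-1164360 + 812548\right)\right) = \left(3435551 + \frac{1}{1662} \cdot 841\right) \left(2934369 - 351812\right) = \left(3435551 + \frac{841}{1662}\right) 2582557 = \frac{5709886603}{1662} \cdot 2582557 = \frac{14746107615783871}{1662}$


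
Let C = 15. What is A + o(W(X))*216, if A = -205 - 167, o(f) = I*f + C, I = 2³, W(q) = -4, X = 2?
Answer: -4044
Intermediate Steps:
I = 8
o(f) = 15 + 8*f (o(f) = 8*f + 15 = 15 + 8*f)
A = -372
A + o(W(X))*216 = -372 + (15 + 8*(-4))*216 = -372 + (15 - 32)*216 = -372 - 17*216 = -372 - 3672 = -4044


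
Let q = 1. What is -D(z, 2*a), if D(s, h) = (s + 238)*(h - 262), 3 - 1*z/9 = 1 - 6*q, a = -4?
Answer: 83700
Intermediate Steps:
z = 72 (z = 27 - 9*(1 - 6*1) = 27 - 9*(1 - 6) = 27 - 9*(-5) = 27 + 45 = 72)
D(s, h) = (-262 + h)*(238 + s) (D(s, h) = (238 + s)*(-262 + h) = (-262 + h)*(238 + s))
-D(z, 2*a) = -(-62356 - 262*72 + 238*(2*(-4)) + (2*(-4))*72) = -(-62356 - 18864 + 238*(-8) - 8*72) = -(-62356 - 18864 - 1904 - 576) = -1*(-83700) = 83700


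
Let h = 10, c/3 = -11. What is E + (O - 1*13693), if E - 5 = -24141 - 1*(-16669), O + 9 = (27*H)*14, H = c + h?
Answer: -29863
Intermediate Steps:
c = -33 (c = 3*(-11) = -33)
H = -23 (H = -33 + 10 = -23)
O = -8703 (O = -9 + (27*(-23))*14 = -9 - 621*14 = -9 - 8694 = -8703)
E = -7467 (E = 5 + (-24141 - 1*(-16669)) = 5 + (-24141 + 16669) = 5 - 7472 = -7467)
E + (O - 1*13693) = -7467 + (-8703 - 1*13693) = -7467 + (-8703 - 13693) = -7467 - 22396 = -29863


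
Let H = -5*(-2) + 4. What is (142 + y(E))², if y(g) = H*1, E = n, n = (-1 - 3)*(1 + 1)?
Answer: 24336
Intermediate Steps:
n = -8 (n = -4*2 = -8)
H = 14 (H = 10 + 4 = 14)
E = -8
y(g) = 14 (y(g) = 14*1 = 14)
(142 + y(E))² = (142 + 14)² = 156² = 24336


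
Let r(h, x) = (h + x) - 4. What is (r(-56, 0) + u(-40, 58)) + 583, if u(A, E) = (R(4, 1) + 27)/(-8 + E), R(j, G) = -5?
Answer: 13086/25 ≈ 523.44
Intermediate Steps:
r(h, x) = -4 + h + x
u(A, E) = 22/(-8 + E) (u(A, E) = (-5 + 27)/(-8 + E) = 22/(-8 + E))
(r(-56, 0) + u(-40, 58)) + 583 = ((-4 - 56 + 0) + 22/(-8 + 58)) + 583 = (-60 + 22/50) + 583 = (-60 + 22*(1/50)) + 583 = (-60 + 11/25) + 583 = -1489/25 + 583 = 13086/25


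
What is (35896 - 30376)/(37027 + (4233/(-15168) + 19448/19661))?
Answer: 548721208320/3680777141849 ≈ 0.14908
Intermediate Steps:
(35896 - 30376)/(37027 + (4233/(-15168) + 19448/19661)) = 5520/(37027 + (4233*(-1/15168) + 19448*(1/19661))) = 5520/(37027 + (-1411/5056 + 19448/19661)) = 5520/(37027 + 70587417/99406016) = 5520/(3680777141849/99406016) = 5520*(99406016/3680777141849) = 548721208320/3680777141849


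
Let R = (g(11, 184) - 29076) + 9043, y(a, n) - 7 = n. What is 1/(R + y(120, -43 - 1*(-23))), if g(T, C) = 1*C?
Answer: -1/19862 ≈ -5.0347e-5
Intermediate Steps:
g(T, C) = C
y(a, n) = 7 + n
R = -19849 (R = (184 - 29076) + 9043 = -28892 + 9043 = -19849)
1/(R + y(120, -43 - 1*(-23))) = 1/(-19849 + (7 + (-43 - 1*(-23)))) = 1/(-19849 + (7 + (-43 + 23))) = 1/(-19849 + (7 - 20)) = 1/(-19849 - 13) = 1/(-19862) = -1/19862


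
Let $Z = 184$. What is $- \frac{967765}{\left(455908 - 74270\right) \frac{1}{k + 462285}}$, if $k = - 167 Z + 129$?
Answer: $- \frac{208885300895}{190819} \approx -1.0947 \cdot 10^{6}$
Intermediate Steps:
$k = -30599$ ($k = \left(-167\right) 184 + 129 = -30728 + 129 = -30599$)
$- \frac{967765}{\left(455908 - 74270\right) \frac{1}{k + 462285}} = - \frac{967765}{\left(455908 - 74270\right) \frac{1}{-30599 + 462285}} = - \frac{967765}{381638 \cdot \frac{1}{431686}} = - \frac{967765}{\frac{190819}{215843}} = \left(-967765\right) \frac{215843}{190819} = - \frac{208885300895}{190819}$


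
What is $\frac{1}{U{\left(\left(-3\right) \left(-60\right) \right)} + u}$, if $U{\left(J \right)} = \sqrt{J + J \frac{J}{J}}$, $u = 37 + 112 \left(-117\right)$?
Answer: $- \frac{13067}{170746129} - \frac{6 \sqrt{10}}{170746129} \approx -7.664 \cdot 10^{-5}$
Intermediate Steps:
$u = -13067$ ($u = 37 - 13104 = -13067$)
$U{\left(J \right)} = \sqrt{2} \sqrt{J}$ ($U{\left(J \right)} = \sqrt{J + J 1} = \sqrt{J + J} = \sqrt{2 J} = \sqrt{2} \sqrt{J}$)
$\frac{1}{U{\left(\left(-3\right) \left(-60\right) \right)} + u} = \frac{1}{\sqrt{2} \sqrt{\left(-3\right) \left(-60\right)} - 13067} = \frac{1}{\sqrt{2} \sqrt{180} - 13067} = \frac{1}{\sqrt{2} \cdot 6 \sqrt{5} - 13067} = \frac{1}{6 \sqrt{10} - 13067} = \frac{1}{-13067 + 6 \sqrt{10}}$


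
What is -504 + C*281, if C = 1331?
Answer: 373507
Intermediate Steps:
-504 + C*281 = -504 + 1331*281 = -504 + 374011 = 373507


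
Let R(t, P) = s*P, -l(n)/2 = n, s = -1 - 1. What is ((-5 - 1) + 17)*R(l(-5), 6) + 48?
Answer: -84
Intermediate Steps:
s = -2
l(n) = -2*n
R(t, P) = -2*P
((-5 - 1) + 17)*R(l(-5), 6) + 48 = ((-5 - 1) + 17)*(-2*6) + 48 = (-6 + 17)*(-12) + 48 = 11*(-12) + 48 = -132 + 48 = -84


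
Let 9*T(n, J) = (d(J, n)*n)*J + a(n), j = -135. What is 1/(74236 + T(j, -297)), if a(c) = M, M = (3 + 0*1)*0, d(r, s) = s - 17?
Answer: -1/602924 ≈ -1.6586e-6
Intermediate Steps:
d(r, s) = -17 + s
M = 0 (M = (3 + 0)*0 = 3*0 = 0)
a(c) = 0
T(n, J) = J*n*(-17 + n)/9 (T(n, J) = (((-17 + n)*n)*J + 0)/9 = ((n*(-17 + n))*J + 0)/9 = (J*n*(-17 + n) + 0)/9 = (J*n*(-17 + n))/9 = J*n*(-17 + n)/9)
1/(74236 + T(j, -297)) = 1/(74236 + (⅑)*(-297)*(-135)*(-17 - 135)) = 1/(74236 + (⅑)*(-297)*(-135)*(-152)) = 1/(74236 - 677160) = 1/(-602924) = -1/602924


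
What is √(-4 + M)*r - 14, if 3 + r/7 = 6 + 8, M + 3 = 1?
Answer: -14 + 77*I*√6 ≈ -14.0 + 188.61*I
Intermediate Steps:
M = -2 (M = -3 + 1 = -2)
r = 77 (r = -21 + 7*(6 + 8) = -21 + 7*14 = -21 + 98 = 77)
√(-4 + M)*r - 14 = √(-4 - 2)*77 - 14 = √(-6)*77 - 14 = (I*√6)*77 - 14 = 77*I*√6 - 14 = -14 + 77*I*√6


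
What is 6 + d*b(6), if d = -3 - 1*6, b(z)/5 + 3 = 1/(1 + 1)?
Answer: 237/2 ≈ 118.50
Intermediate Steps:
b(z) = -25/2 (b(z) = -15 + 5/(1 + 1) = -15 + 5/2 = -25/2)
d = -9 (d = -3 - 6 = -9)
6 + d*b(6) = 6 - 9*(-25/2) = 6 + 225/2 = 237/2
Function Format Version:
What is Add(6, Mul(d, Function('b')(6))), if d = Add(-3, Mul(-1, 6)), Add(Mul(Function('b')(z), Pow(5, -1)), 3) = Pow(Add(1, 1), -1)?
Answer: Rational(237, 2) ≈ 118.50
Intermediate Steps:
Function('b')(z) = Rational(-25, 2) (Function('b')(z) = Add(-15, Mul(5, Pow(Add(1, 1), -1))) = Add(-15, Mul(5, Pow(2, -1))) = Add(-15, Mul(5, Rational(1, 2))) = Add(-15, Rational(5, 2)) = Rational(-25, 2))
d = -9 (d = Add(-3, -6) = -9)
Add(6, Mul(d, Function('b')(6))) = Add(6, Mul(-9, Rational(-25, 2))) = Add(6, Rational(225, 2)) = Rational(237, 2)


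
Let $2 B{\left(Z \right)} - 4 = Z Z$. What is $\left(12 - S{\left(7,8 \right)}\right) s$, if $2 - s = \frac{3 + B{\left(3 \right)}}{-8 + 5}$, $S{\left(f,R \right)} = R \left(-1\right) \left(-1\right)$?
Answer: $\frac{62}{3} \approx 20.667$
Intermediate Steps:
$B{\left(Z \right)} = 2 + \frac{Z^{2}}{2}$ ($B{\left(Z \right)} = 2 + \frac{Z Z}{2} = 2 + \frac{Z^{2}}{2}$)
$S{\left(f,R \right)} = R$ ($S{\left(f,R \right)} = - R \left(-1\right) = R$)
$s = \frac{31}{6}$ ($s = 2 - \frac{3 + \left(2 + \frac{3^{2}}{2}\right)}{-8 + 5} = 2 - \frac{3 + \left(2 + \frac{1}{2} \cdot 9\right)}{-3} = 2 - \left(3 + \left(2 + \frac{9}{2}\right)\right) \left(- \frac{1}{3}\right) = 2 - \left(3 + \frac{13}{2}\right) \left(- \frac{1}{3}\right) = 2 - \frac{19}{2} \left(- \frac{1}{3}\right) = 2 - - \frac{19}{6} = 2 + \frac{19}{6} = \frac{31}{6} \approx 5.1667$)
$\left(12 - S{\left(7,8 \right)}\right) s = \left(12 - 8\right) \frac{31}{6} = 4 \cdot \frac{31}{6} = \frac{62}{3}$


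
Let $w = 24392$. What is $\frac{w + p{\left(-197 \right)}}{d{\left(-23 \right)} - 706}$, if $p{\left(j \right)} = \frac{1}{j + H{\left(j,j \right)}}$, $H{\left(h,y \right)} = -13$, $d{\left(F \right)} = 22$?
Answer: $- \frac{5122319}{143640} \approx -35.661$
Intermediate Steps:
$p{\left(j \right)} = \frac{1}{-13 + j}$ ($p{\left(j \right)} = \frac{1}{j - 13} = \frac{1}{-13 + j}$)
$\frac{w + p{\left(-197 \right)}}{d{\left(-23 \right)} - 706} = \frac{24392 + \frac{1}{-13 - 197}}{22 - 706} = \frac{24392 + \frac{1}{-210}}{-684} = \left(24392 - \frac{1}{210}\right) \left(- \frac{1}{684}\right) = \frac{5122319}{210} \left(- \frac{1}{684}\right) = - \frac{5122319}{143640}$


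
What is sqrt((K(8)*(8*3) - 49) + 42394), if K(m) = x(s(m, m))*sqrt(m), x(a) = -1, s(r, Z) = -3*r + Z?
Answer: sqrt(42345 - 48*sqrt(2)) ≈ 205.61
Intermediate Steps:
s(r, Z) = Z - 3*r
K(m) = -sqrt(m)
sqrt((K(8)*(8*3) - 49) + 42394) = sqrt(((-sqrt(8))*(8*3) - 49) + 42394) = sqrt((-2*sqrt(2)*24 - 49) + 42394) = sqrt((-48*sqrt(2) - 49) + 42394) = sqrt((-49 - 48*sqrt(2)) + 42394) = sqrt(42345 - 48*sqrt(2))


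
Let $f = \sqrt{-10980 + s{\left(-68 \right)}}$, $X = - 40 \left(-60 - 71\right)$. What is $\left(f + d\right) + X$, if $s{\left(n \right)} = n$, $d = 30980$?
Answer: $36220 + 2 i \sqrt{2762} \approx 36220.0 + 105.11 i$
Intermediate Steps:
$X = 5240$ ($X = \left(-40\right) \left(-131\right) = 5240$)
$f = 2 i \sqrt{2762}$ ($f = \sqrt{-10980 - 68} = \sqrt{-11048} = 2 i \sqrt{2762} \approx 105.11 i$)
$\left(f + d\right) + X = \left(2 i \sqrt{2762} + 30980\right) + 5240 = \left(30980 + 2 i \sqrt{2762}\right) + 5240 = 36220 + 2 i \sqrt{2762}$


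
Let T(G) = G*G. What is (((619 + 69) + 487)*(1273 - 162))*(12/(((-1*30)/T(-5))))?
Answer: -13054250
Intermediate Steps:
T(G) = G²
(((619 + 69) + 487)*(1273 - 162))*(12/(((-1*30)/T(-5)))) = (((619 + 69) + 487)*(1273 - 162))*(12/(((-1*30)/((-5)²)))) = ((688 + 487)*1111)*(12/((-30/25))) = (1175*1111)*(12/((-30*1/25))) = 1305425*(12/(-6/5)) = 1305425*(12*(-⅚)) = 1305425*(-10) = -13054250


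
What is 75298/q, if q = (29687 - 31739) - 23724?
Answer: -37649/12888 ≈ -2.9212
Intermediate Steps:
q = -25776 (q = -2052 - 23724 = -25776)
75298/q = 75298/(-25776) = 75298*(-1/25776) = -37649/12888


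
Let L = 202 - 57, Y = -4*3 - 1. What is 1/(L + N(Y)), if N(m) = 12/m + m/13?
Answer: 13/1860 ≈ 0.0069892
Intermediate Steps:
Y = -13 (Y = -12 - 1 = -13)
L = 145
N(m) = 12/m + m/13 (N(m) = 12/m + m*(1/13) = 12/m + m/13)
1/(L + N(Y)) = 1/(145 + (12/(-13) + (1/13)*(-13))) = 1/(145 + (12*(-1/13) - 1)) = 1/(145 + (-12/13 - 1)) = 1/(145 - 25/13) = 1/(1860/13) = 13/1860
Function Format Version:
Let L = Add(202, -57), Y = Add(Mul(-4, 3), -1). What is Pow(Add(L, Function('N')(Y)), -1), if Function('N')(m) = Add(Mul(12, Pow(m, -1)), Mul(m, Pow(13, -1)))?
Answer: Rational(13, 1860) ≈ 0.0069892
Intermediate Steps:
Y = -13 (Y = Add(-12, -1) = -13)
L = 145
Function('N')(m) = Add(Mul(12, Pow(m, -1)), Mul(Rational(1, 13), m)) (Function('N')(m) = Add(Mul(12, Pow(m, -1)), Mul(m, Rational(1, 13))) = Add(Mul(12, Pow(m, -1)), Mul(Rational(1, 13), m)))
Pow(Add(L, Function('N')(Y)), -1) = Pow(Add(145, Add(Mul(12, Pow(-13, -1)), Mul(Rational(1, 13), -13))), -1) = Pow(Add(145, Add(Mul(12, Rational(-1, 13)), -1)), -1) = Pow(Add(145, Add(Rational(-12, 13), -1)), -1) = Pow(Add(145, Rational(-25, 13)), -1) = Pow(Rational(1860, 13), -1) = Rational(13, 1860)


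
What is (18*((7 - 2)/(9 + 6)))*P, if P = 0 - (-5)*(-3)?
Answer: -90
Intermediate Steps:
P = -15 (P = 0 - 1*15 = 0 - 15 = -15)
(18*((7 - 2)/(9 + 6)))*P = (18*((7 - 2)/(9 + 6)))*(-15) = (18*(5/15))*(-15) = (18*(5*(1/15)))*(-15) = (18*(1/3))*(-15) = 6*(-15) = -90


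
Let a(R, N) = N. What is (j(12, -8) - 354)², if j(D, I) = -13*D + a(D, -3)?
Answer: 263169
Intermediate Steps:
j(D, I) = -3 - 13*D (j(D, I) = -13*D - 3 = -3 - 13*D)
(j(12, -8) - 354)² = ((-3 - 13*12) - 354)² = ((-3 - 156) - 354)² = (-159 - 354)² = (-513)² = 263169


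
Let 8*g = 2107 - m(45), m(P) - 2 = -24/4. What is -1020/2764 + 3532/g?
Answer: 18986591/1458701 ≈ 13.016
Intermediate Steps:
m(P) = -4 (m(P) = 2 - 24/4 = 2 - 24*1/4 = 2 - 6 = -4)
g = 2111/8 (g = (2107 - 1*(-4))/8 = (2107 + 4)/8 = (1/8)*2111 = 2111/8 ≈ 263.88)
-1020/2764 + 3532/g = -1020/2764 + 3532/(2111/8) = -1020*1/2764 + 3532*(8/2111) = -255/691 + 28256/2111 = 18986591/1458701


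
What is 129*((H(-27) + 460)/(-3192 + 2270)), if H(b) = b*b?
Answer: -153381/922 ≈ -166.36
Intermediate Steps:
H(b) = b²
129*((H(-27) + 460)/(-3192 + 2270)) = 129*(((-27)² + 460)/(-3192 + 2270)) = 129*((729 + 460)/(-922)) = 129*(1189*(-1/922)) = 129*(-1189/922) = -153381/922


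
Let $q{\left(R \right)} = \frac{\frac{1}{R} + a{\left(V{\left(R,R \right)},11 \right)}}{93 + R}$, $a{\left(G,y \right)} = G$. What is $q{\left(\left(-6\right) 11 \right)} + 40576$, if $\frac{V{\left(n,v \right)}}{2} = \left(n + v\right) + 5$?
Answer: $\frac{72289667}{1782} \approx 40567.0$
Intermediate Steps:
$V{\left(n,v \right)} = 10 + 2 n + 2 v$ ($V{\left(n,v \right)} = 2 \left(\left(n + v\right) + 5\right) = 2 \left(5 + n + v\right) = 10 + 2 n + 2 v$)
$q{\left(R \right)} = \frac{10 + \frac{1}{R} + 4 R}{93 + R}$ ($q{\left(R \right)} = \frac{\frac{1}{R} + \left(10 + 2 R + 2 R\right)}{93 + R} = \frac{\frac{1}{R} + \left(10 + 4 R\right)}{93 + R} = \frac{10 + \frac{1}{R} + 4 R}{93 + R}$)
$q{\left(\left(-6\right) 11 \right)} + 40576 = \frac{1 + 2 \left(\left(-6\right) 11\right) \left(5 + 2 \left(\left(-6\right) 11\right)\right)}{\left(-6\right) 11 \left(93 - 66\right)} + 40576 = \frac{1 + 2 \left(-66\right) \left(5 + 2 \left(-66\right)\right)}{\left(-66\right) \left(93 - 66\right)} + 40576 = - \frac{1 + 2 \left(-66\right) \left(5 - 132\right)}{66 \cdot 27} + 40576 = \left(- \frac{1}{66}\right) \frac{1}{27} \left(1 + 2 \left(-66\right) \left(-127\right)\right) + 40576 = \left(- \frac{1}{66}\right) \frac{1}{27} \left(1 + 16764\right) + 40576 = \left(- \frac{1}{66}\right) \frac{1}{27} \cdot 16765 + 40576 = - \frac{16765}{1782} + 40576 = \frac{72289667}{1782}$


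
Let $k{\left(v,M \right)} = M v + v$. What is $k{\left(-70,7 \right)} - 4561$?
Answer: $-5121$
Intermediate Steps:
$k{\left(v,M \right)} = v + M v$
$k{\left(-70,7 \right)} - 4561 = - 70 \left(1 + 7\right) - 4561 = \left(-70\right) 8 - 4561 = -560 - 4561 = -5121$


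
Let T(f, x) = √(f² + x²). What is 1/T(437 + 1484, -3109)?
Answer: √13356122/13356122 ≈ 0.00027363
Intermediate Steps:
1/T(437 + 1484, -3109) = 1/(√((437 + 1484)² + (-3109)²)) = 1/(√(1921² + 9665881)) = 1/(√(3690241 + 9665881)) = 1/(√13356122) = √13356122/13356122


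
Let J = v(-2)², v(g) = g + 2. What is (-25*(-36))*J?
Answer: 0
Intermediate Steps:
v(g) = 2 + g
J = 0 (J = (2 - 2)² = 0² = 0)
(-25*(-36))*J = -25*(-36)*0 = 900*0 = 0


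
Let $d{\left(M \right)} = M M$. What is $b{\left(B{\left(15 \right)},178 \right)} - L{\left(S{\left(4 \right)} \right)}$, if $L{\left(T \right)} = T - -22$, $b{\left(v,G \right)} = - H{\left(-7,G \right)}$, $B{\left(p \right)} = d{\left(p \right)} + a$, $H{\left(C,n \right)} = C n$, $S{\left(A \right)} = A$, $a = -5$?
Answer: $1220$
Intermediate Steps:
$d{\left(M \right)} = M^{2}$
$B{\left(p \right)} = -5 + p^{2}$ ($B{\left(p \right)} = p^{2} - 5 = -5 + p^{2}$)
$b{\left(v,G \right)} = 7 G$ ($b{\left(v,G \right)} = - \left(-7\right) G = 7 G$)
$L{\left(T \right)} = 22 + T$ ($L{\left(T \right)} = T + 22 = 22 + T$)
$b{\left(B{\left(15 \right)},178 \right)} - L{\left(S{\left(4 \right)} \right)} = 7 \cdot 178 - \left(22 + 4\right) = 1246 - 26 = 1220$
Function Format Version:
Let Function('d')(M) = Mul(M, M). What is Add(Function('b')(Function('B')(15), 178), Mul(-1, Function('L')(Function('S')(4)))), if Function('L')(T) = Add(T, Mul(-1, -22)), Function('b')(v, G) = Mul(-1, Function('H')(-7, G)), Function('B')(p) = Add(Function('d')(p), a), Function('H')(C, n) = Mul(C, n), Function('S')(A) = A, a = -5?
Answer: 1220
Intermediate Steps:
Function('d')(M) = Pow(M, 2)
Function('B')(p) = Add(-5, Pow(p, 2)) (Function('B')(p) = Add(Pow(p, 2), -5) = Add(-5, Pow(p, 2)))
Function('b')(v, G) = Mul(7, G) (Function('b')(v, G) = Mul(-1, Mul(-7, G)) = Mul(7, G))
Function('L')(T) = Add(22, T) (Function('L')(T) = Add(T, 22) = Add(22, T))
Add(Function('b')(Function('B')(15), 178), Mul(-1, Function('L')(Function('S')(4)))) = Add(Mul(7, 178), Mul(-1, Add(22, 4))) = Add(1246, Mul(-1, 26)) = Add(1246, -26) = 1220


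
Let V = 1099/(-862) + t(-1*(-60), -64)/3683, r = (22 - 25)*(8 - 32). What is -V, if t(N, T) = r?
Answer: 3985553/3174746 ≈ 1.2554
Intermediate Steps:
r = 72 (r = -3*(-24) = 72)
t(N, T) = 72
V = -3985553/3174746 (V = 1099/(-862) + 72/3683 = 1099*(-1/862) + 72*(1/3683) = -1099/862 + 72/3683 = -3985553/3174746 ≈ -1.2554)
-V = -1*(-3985553/3174746) = 3985553/3174746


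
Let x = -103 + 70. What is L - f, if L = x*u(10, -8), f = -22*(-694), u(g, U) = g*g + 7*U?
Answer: -16720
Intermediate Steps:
u(g, U) = g² + 7*U
x = -33
f = 15268
L = -1452 (L = -33*(10² + 7*(-8)) = -33*(100 - 56) = -33*44 = -1452)
L - f = -1452 - 1*15268 = -1452 - 15268 = -16720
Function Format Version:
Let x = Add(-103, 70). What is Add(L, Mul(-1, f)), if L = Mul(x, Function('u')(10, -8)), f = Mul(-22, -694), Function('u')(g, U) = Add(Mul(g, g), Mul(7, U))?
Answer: -16720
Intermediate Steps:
Function('u')(g, U) = Add(Pow(g, 2), Mul(7, U))
x = -33
f = 15268
L = -1452 (L = Mul(-33, Add(Pow(10, 2), Mul(7, -8))) = Mul(-33, Add(100, -56)) = Mul(-33, 44) = -1452)
Add(L, Mul(-1, f)) = Add(-1452, Mul(-1, 15268)) = Add(-1452, -15268) = -16720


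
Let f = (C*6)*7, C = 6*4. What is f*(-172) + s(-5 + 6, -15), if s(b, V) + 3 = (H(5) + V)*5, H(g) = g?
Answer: -173429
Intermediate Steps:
C = 24
f = 1008 (f = (24*6)*7 = 144*7 = 1008)
s(b, V) = 22 + 5*V (s(b, V) = -3 + (5 + V)*5 = -3 + (25 + 5*V) = 22 + 5*V)
f*(-172) + s(-5 + 6, -15) = 1008*(-172) + (22 + 5*(-15)) = -173376 + (22 - 75) = -173376 - 53 = -173429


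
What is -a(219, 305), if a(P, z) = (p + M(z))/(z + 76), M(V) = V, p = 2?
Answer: -307/381 ≈ -0.80577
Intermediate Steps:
a(P, z) = (2 + z)/(76 + z) (a(P, z) = (2 + z)/(z + 76) = (2 + z)/(76 + z))
-a(219, 305) = -(2 + 305)/(76 + 305) = -307/381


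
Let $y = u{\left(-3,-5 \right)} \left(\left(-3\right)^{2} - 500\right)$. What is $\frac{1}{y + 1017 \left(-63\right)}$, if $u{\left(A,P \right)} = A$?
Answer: $- \frac{1}{62598} \approx -1.5975 \cdot 10^{-5}$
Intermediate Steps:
$y = 1473$ ($y = - 3 \left(\left(-3\right)^{2} - 500\right) = - 3 \left(9 - 500\right) = \left(-3\right) \left(-491\right) = 1473$)
$\frac{1}{y + 1017 \left(-63\right)} = \frac{1}{1473 + 1017 \left(-63\right)} = \frac{1}{1473 - 64071} = \frac{1}{-62598} = - \frac{1}{62598}$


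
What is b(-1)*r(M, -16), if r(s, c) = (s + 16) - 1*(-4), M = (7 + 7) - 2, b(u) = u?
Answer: -32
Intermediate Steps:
M = 12 (M = 14 - 2 = 12)
r(s, c) = 20 + s (r(s, c) = (16 + s) + 4 = 20 + s)
b(-1)*r(M, -16) = -(20 + 12) = -1*32 = -32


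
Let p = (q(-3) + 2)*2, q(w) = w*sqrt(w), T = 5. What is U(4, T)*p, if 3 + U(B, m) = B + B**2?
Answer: 68 - 102*I*sqrt(3) ≈ 68.0 - 176.67*I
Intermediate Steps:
q(w) = w**(3/2)
U(B, m) = -3 + B + B**2 (U(B, m) = -3 + (B + B**2) = -3 + B + B**2)
p = 4 - 6*I*sqrt(3) (p = ((-3)**(3/2) + 2)*2 = (-3*I*sqrt(3) + 2)*2 = (2 - 3*I*sqrt(3))*2 = 4 - 6*I*sqrt(3) ≈ 4.0 - 10.392*I)
U(4, T)*p = (-3 + 4 + 4**2)*(4 - 6*I*sqrt(3)) = (-3 + 4 + 16)*(4 - 6*I*sqrt(3)) = 17*(4 - 6*I*sqrt(3)) = 68 - 102*I*sqrt(3)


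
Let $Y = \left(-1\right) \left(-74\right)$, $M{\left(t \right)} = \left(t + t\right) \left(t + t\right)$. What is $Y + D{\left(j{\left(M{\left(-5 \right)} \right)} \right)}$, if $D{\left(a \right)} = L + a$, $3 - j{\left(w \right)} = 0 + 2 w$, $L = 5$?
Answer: $-118$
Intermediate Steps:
$M{\left(t \right)} = 4 t^{2}$ ($M{\left(t \right)} = 2 t 2 t = 4 t^{2}$)
$j{\left(w \right)} = 3 - 2 w$ ($j{\left(w \right)} = 3 - \left(0 + 2 w\right) = 3 - 2 w$)
$D{\left(a \right)} = 5 + a$
$Y = 74$
$Y + D{\left(j{\left(M{\left(-5 \right)} \right)} \right)} = 74 + \left(5 + \left(3 - 2 \cdot 4 \left(-5\right)^{2}\right)\right) = 74 + \left(5 + \left(3 - 2 \cdot 4 \cdot 25\right)\right) = 74 + \left(5 + \left(3 - 200\right)\right) = 74 + \left(5 - 197\right) = 74 - 192 = -118$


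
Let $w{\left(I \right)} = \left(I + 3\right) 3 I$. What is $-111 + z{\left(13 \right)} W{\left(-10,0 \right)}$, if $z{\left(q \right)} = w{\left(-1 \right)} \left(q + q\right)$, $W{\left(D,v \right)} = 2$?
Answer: $-423$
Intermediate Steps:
$w{\left(I \right)} = I \left(9 + 3 I\right)$ ($w{\left(I \right)} = \left(3 + I\right) 3 I = \left(9 + 3 I\right) I = I \left(9 + 3 I\right)$)
$z{\left(q \right)} = - 12 q$ ($z{\left(q \right)} = 3 \left(-1\right) \left(3 - 1\right) \left(q + q\right) = 3 \left(-1\right) 2 \cdot 2 q = - 6 \cdot 2 q = - 12 q$)
$-111 + z{\left(13 \right)} W{\left(-10,0 \right)} = -111 + \left(-12\right) 13 \cdot 2 = -111 - 312 = -423$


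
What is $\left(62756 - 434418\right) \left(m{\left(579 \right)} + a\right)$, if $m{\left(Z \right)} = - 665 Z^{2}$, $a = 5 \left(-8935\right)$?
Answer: $82873170460280$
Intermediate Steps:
$a = -44675$
$\left(62756 - 434418\right) \left(m{\left(579 \right)} + a\right) = \left(62756 - 434418\right) \left(- 665 \cdot 579^{2} - 44675\right) = - 371662 \left(\left(-665\right) 335241 - 44675\right) = - 371662 \left(-222935265 - 44675\right) = \left(-371662\right) \left(-222979940\right) = 82873170460280$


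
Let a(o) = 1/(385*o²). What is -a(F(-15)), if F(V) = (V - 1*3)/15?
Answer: -5/2772 ≈ -0.0018038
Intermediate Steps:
F(V) = -⅕ + V/15 (F(V) = (V - 3)*(1/15) = (-3 + V)*(1/15) = -⅕ + V/15)
a(o) = 1/(385*o²)
-a(F(-15)) = -1/(385*(-⅕ + (1/15)*(-15))²) = -1/(385*(-⅕ - 1)²) = -1/(385*(-6/5)²) = -25/(385*36) = -1*5/2772 = -5/2772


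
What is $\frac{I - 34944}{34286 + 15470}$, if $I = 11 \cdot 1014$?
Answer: $- \frac{11895}{24878} \approx -0.47813$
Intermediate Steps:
$I = 11154$
$\frac{I - 34944}{34286 + 15470} = \frac{11154 - 34944}{34286 + 15470} = - \frac{23790}{49756} = \left(-23790\right) \frac{1}{49756} = - \frac{11895}{24878}$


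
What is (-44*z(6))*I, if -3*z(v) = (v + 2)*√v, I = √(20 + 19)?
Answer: 352*√26 ≈ 1794.9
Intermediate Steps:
I = √39 ≈ 6.2450
z(v) = -√v*(2 + v)/3 (z(v) = -(v + 2)*√v/3 = -(2 + v)*√v/3 = -√v*(2 + v)/3)
(-44*z(6))*I = (-44*√6*(-2 - 1*6)/3)*√39 = (-44*√6*(-2 - 6)/3)*√39 = (-44*√6*(-8)/3)*√39 = (-(-352)*√6/3)*√39 = (352*√6/3)*√39 = 352*√26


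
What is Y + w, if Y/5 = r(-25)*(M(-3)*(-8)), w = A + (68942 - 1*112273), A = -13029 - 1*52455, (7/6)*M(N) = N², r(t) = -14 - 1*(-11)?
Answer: -755225/7 ≈ -1.0789e+5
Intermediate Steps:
r(t) = -3 (r(t) = -14 + 11 = -3)
M(N) = 6*N²/7
A = -65484 (A = -13029 - 52455 = -65484)
w = -108815 (w = -65484 + (68942 - 1*112273) = -65484 + (68942 - 112273) = -65484 - 43331 = -108815)
Y = 6480/7 (Y = 5*(-3*(6/7)*(-3)²*(-8)) = 5*(-3*(6/7)*9*(-8)) = 5*(-162*(-8)/7) = 5*(-3*(-432/7)) = 5*(1296/7) = 6480/7 ≈ 925.71)
Y + w = 6480/7 - 108815 = -755225/7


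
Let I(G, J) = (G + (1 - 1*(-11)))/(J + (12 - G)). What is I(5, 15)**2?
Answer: 289/484 ≈ 0.59711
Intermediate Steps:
I(G, J) = (12 + G)/(12 + J - G) (I(G, J) = (G + (1 + 11))/(12 + J - G) = (G + 12)/(12 + J - G) = (12 + G)/(12 + J - G))
I(5, 15)**2 = ((12 + 5)/(12 + 15 - 1*5))**2 = (17/(12 + 15 - 5))**2 = (17/22)**2 = 289/484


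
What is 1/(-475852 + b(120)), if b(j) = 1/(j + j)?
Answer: -240/114204479 ≈ -2.1015e-6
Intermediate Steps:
b(j) = 1/(2*j)
1/(-475852 + b(120)) = 1/(-475852 + (1/2)/120) = 1/(-475852 + (1/2)*(1/120)) = 1/(-475852 + 1/240) = 1/(-114204479/240) = -240/114204479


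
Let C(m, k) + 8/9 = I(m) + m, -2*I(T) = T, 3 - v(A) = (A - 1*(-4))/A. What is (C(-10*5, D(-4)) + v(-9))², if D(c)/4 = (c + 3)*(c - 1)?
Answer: 44521/81 ≈ 549.64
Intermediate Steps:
D(c) = 4*(-1 + c)*(3 + c) (D(c) = 4*((c + 3)*(c - 1)) = 4*((3 + c)*(-1 + c)) = 4*((-1 + c)*(3 + c)) = 4*(-1 + c)*(3 + c))
v(A) = 3 - (4 + A)/A (v(A) = 3 - (A - 1*(-4))/A = 3 - (A + 4)/A = 3 - (4 + A)/A)
I(T) = -T/2
C(m, k) = -8/9 + m/2 (C(m, k) = -8/9 + (-m/2 + m) = -8/9 + m/2)
(C(-10*5, D(-4)) + v(-9))² = ((-8/9 + (-10*5)/2) + (2 - 4/(-9)))² = ((-8/9 + (½)*(-50)) + (2 - 4*(-⅑)))² = ((-8/9 - 25) + (2 + 4/9))² = (-233/9 + 22/9)² = (-211/9)² = 44521/81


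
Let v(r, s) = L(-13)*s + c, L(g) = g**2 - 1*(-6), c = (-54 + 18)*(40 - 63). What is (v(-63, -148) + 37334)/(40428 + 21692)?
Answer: 6131/31060 ≈ 0.19739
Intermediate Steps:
c = 828 (c = -36*(-23) = 828)
L(g) = 6 + g**2 (L(g) = g**2 + 6 = 6 + g**2)
v(r, s) = 828 + 175*s (v(r, s) = (6 + (-13)**2)*s + 828 = (6 + 169)*s + 828 = 175*s + 828 = 828 + 175*s)
(v(-63, -148) + 37334)/(40428 + 21692) = ((828 + 175*(-148)) + 37334)/(40428 + 21692) = ((828 - 25900) + 37334)/62120 = (-25072 + 37334)*(1/62120) = 12262*(1/62120) = 6131/31060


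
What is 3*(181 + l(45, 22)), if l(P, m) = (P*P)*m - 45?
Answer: 134058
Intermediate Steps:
l(P, m) = -45 + m*P² (l(P, m) = P²*m - 45 = m*P² - 45 = -45 + m*P²)
3*(181 + l(45, 22)) = 3*(181 + (-45 + 22*45²)) = 3*(181 + (-45 + 22*2025)) = 3*(181 + (-45 + 44550)) = 3*(181 + 44505) = 3*44686 = 134058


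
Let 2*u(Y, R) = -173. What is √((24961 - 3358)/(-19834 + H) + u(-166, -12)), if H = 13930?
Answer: I*√21824259/492 ≈ 9.4952*I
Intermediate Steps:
u(Y, R) = -173/2 (u(Y, R) = (½)*(-173) = -173/2)
√((24961 - 3358)/(-19834 + H) + u(-166, -12)) = √((24961 - 3358)/(-19834 + 13930) - 173/2) = √(21603/(-5904) - 173/2) = √(21603*(-1/5904) - 173/2) = √(-7201/1968 - 173/2) = √(-177433/1968) = I*√21824259/492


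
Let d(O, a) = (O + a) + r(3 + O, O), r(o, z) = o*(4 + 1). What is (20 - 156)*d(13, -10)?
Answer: -11288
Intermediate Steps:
r(o, z) = 5*o (r(o, z) = o*5 = 5*o)
d(O, a) = 15 + a + 6*O (d(O, a) = (O + a) + 5*(3 + O) = (O + a) + (15 + 5*O) = 15 + a + 6*O)
(20 - 156)*d(13, -10) = (20 - 156)*(15 - 10 + 6*13) = -136*(15 - 10 + 78) = -136*83 = -11288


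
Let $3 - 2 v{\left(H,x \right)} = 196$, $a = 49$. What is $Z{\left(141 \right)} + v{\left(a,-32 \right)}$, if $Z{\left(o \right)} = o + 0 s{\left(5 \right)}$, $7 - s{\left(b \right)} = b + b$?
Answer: $\frac{89}{2} \approx 44.5$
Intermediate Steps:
$s{\left(b \right)} = 7 - 2 b$ ($s{\left(b \right)} = 7 - \left(b + b\right) = 7 - 2 b$)
$v{\left(H,x \right)} = - \frac{193}{2}$ ($v{\left(H,x \right)} = \frac{3}{2} - 98 = - \frac{193}{2}$)
$Z{\left(o \right)} = o$ ($Z{\left(o \right)} = o + 0 \left(7 - 10\right) = o + 0 \left(-3\right) = o + 0 = o$)
$Z{\left(141 \right)} + v{\left(a,-32 \right)} = 141 - \frac{193}{2} = \frac{89}{2}$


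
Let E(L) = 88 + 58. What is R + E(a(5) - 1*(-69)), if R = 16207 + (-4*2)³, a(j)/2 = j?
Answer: 15841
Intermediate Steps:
a(j) = 2*j
R = 15695 (R = 16207 + (-8)³ = 16207 - 512 = 15695)
E(L) = 146
R + E(a(5) - 1*(-69)) = 15695 + 146 = 15841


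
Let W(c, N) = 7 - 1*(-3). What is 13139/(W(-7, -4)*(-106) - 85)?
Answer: -13139/1145 ≈ -11.475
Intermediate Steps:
W(c, N) = 10 (W(c, N) = 7 + 3 = 10)
13139/(W(-7, -4)*(-106) - 85) = 13139/(10*(-106) - 85) = 13139/(-1060 - 85) = 13139/(-1145) = 13139*(-1/1145) = -13139/1145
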